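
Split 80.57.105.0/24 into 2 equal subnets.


New prefix = 24 + 1 = 25
Each subnet has 128 addresses
  80.57.105.0/25
  80.57.105.128/25
Subnets: 80.57.105.0/25, 80.57.105.128/25


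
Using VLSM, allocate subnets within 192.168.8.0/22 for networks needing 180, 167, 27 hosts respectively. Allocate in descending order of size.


180 hosts -> /24 (254 usable): 192.168.8.0/24
167 hosts -> /24 (254 usable): 192.168.9.0/24
27 hosts -> /27 (30 usable): 192.168.10.0/27
Allocation: 192.168.8.0/24 (180 hosts, 254 usable); 192.168.9.0/24 (167 hosts, 254 usable); 192.168.10.0/27 (27 hosts, 30 usable)


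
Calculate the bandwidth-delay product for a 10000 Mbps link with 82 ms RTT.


BDP = bandwidth * RTT
= 10000 Mbps * 82 ms
= 10000 * 1e6 * 82 / 1000 bits
= 820000000 bits
= 102500000 bytes
= 100097.6562 KB
BDP = 820000000 bits (102500000 bytes)


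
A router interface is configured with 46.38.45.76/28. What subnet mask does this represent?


/28 means 28 network bits, 4 host bits
Binary: 11111111111111111111111111110000
Mask: 255.255.255.240


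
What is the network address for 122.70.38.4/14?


IP:   01111010.01000110.00100110.00000100
Mask: 11111111.11111100.00000000.00000000
AND operation:
Net:  01111010.01000100.00000000.00000000
Network: 122.68.0.0/14


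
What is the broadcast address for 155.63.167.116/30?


Network: 155.63.167.116/30
Host bits = 2
Set all host bits to 1:
Broadcast: 155.63.167.119


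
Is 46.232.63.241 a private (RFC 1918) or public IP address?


RFC 1918 private ranges:
  10.0.0.0/8 (10.0.0.0 - 10.255.255.255)
  172.16.0.0/12 (172.16.0.0 - 172.31.255.255)
  192.168.0.0/16 (192.168.0.0 - 192.168.255.255)
Public (not in any RFC 1918 range)


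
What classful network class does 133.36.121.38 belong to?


First octet: 133
Binary: 10000101
10xxxxxx -> Class B (128-191)
Class B, default mask 255.255.0.0 (/16)


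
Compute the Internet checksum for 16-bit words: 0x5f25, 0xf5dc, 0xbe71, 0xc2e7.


Sum all words (with carry folding):
+ 0x5f25 = 0x5f25
+ 0xf5dc = 0x5502
+ 0xbe71 = 0x1374
+ 0xc2e7 = 0xd65b
One's complement: ~0xd65b
Checksum = 0x29a4


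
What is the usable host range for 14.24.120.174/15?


Network: 14.24.0.0
Broadcast: 14.25.255.255
First usable = network + 1
Last usable = broadcast - 1
Range: 14.24.0.1 to 14.25.255.254


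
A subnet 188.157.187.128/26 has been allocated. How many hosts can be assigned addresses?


Host bits = 32 - 26 = 6
Total addresses = 2^6 = 64
Usable = total - 2 (network and broadcast)
Usable hosts: 62


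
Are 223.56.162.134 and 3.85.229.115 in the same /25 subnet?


Mask: 255.255.255.128
223.56.162.134 AND mask = 223.56.162.128
3.85.229.115 AND mask = 3.85.229.0
No, different subnets (223.56.162.128 vs 3.85.229.0)


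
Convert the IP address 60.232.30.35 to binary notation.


60 = 00111100
232 = 11101000
30 = 00011110
35 = 00100011
Binary: 00111100.11101000.00011110.00100011


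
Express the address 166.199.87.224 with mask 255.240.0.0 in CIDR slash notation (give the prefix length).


Binary: 11111111.11110000.00000000.00000000
Count leading 1s
Prefix: /12


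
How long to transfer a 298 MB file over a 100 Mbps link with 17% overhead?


Effective throughput = 100 * (1 - 17/100) = 83 Mbps
File size in Mb = 298 * 8 = 2384 Mb
Time = 2384 / 83
Time = 28.7229 seconds


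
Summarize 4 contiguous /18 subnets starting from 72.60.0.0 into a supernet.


Original prefix: /18
Number of subnets: 4 = 2^2
New prefix = 18 - 2 = 16
Supernet: 72.60.0.0/16


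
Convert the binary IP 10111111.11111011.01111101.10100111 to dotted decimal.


10111111 = 191
11111011 = 251
01111101 = 125
10100111 = 167
IP: 191.251.125.167


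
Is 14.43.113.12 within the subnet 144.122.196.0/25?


Subnet network: 144.122.196.0
Test IP AND mask: 14.43.113.0
No, 14.43.113.12 is not in 144.122.196.0/25


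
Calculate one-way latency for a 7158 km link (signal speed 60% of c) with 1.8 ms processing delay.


Speed = 0.6 * 3e5 km/s = 180000 km/s
Propagation delay = 7158 / 180000 = 0.0398 s = 39.7667 ms
Processing delay = 1.8 ms
Total one-way latency = 41.5667 ms


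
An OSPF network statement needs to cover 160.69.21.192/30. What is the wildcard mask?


Subnet mask: 255.255.255.252
Wildcard = 255.255.255.255 - subnet mask
255 - 255 = 0
255 - 255 = 0
255 - 255 = 0
255 - 252 = 3
Wildcard: 0.0.0.3


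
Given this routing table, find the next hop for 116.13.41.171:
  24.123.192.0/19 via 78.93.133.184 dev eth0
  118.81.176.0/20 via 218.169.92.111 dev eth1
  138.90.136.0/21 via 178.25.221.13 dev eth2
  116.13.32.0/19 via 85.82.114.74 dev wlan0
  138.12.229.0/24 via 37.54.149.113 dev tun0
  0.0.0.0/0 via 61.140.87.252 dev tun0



Longest prefix match for 116.13.41.171:
  /19 24.123.192.0: no
  /20 118.81.176.0: no
  /21 138.90.136.0: no
  /19 116.13.32.0: MATCH
  /24 138.12.229.0: no
  /0 0.0.0.0: MATCH
Selected: next-hop 85.82.114.74 via wlan0 (matched /19)


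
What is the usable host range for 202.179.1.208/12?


Network: 202.176.0.0
Broadcast: 202.191.255.255
First usable = network + 1
Last usable = broadcast - 1
Range: 202.176.0.1 to 202.191.255.254


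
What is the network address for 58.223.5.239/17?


IP:   00111010.11011111.00000101.11101111
Mask: 11111111.11111111.10000000.00000000
AND operation:
Net:  00111010.11011111.00000000.00000000
Network: 58.223.0.0/17


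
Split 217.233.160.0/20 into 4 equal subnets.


New prefix = 20 + 2 = 22
Each subnet has 1024 addresses
  217.233.160.0/22
  217.233.164.0/22
  217.233.168.0/22
  217.233.172.0/22
Subnets: 217.233.160.0/22, 217.233.164.0/22, 217.233.168.0/22, 217.233.172.0/22


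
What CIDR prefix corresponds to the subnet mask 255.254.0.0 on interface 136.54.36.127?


Binary: 11111111.11111110.00000000.00000000
Count leading 1s
Prefix: /15


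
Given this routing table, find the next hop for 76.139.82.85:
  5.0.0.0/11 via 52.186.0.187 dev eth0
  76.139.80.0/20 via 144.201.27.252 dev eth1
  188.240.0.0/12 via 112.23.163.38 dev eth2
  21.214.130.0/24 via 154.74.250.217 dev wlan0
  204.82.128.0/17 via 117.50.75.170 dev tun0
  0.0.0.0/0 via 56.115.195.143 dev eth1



Longest prefix match for 76.139.82.85:
  /11 5.0.0.0: no
  /20 76.139.80.0: MATCH
  /12 188.240.0.0: no
  /24 21.214.130.0: no
  /17 204.82.128.0: no
  /0 0.0.0.0: MATCH
Selected: next-hop 144.201.27.252 via eth1 (matched /20)


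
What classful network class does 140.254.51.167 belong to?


First octet: 140
Binary: 10001100
10xxxxxx -> Class B (128-191)
Class B, default mask 255.255.0.0 (/16)


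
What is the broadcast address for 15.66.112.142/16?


Network: 15.66.0.0/16
Host bits = 16
Set all host bits to 1:
Broadcast: 15.66.255.255


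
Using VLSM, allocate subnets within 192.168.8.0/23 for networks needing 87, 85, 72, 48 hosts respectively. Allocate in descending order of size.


87 hosts -> /25 (126 usable): 192.168.8.0/25
85 hosts -> /25 (126 usable): 192.168.8.128/25
72 hosts -> /25 (126 usable): 192.168.9.0/25
48 hosts -> /26 (62 usable): 192.168.9.128/26
Allocation: 192.168.8.0/25 (87 hosts, 126 usable); 192.168.8.128/25 (85 hosts, 126 usable); 192.168.9.0/25 (72 hosts, 126 usable); 192.168.9.128/26 (48 hosts, 62 usable)


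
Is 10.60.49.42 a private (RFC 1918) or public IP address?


RFC 1918 private ranges:
  10.0.0.0/8 (10.0.0.0 - 10.255.255.255)
  172.16.0.0/12 (172.16.0.0 - 172.31.255.255)
  192.168.0.0/16 (192.168.0.0 - 192.168.255.255)
Private (in 10.0.0.0/8)


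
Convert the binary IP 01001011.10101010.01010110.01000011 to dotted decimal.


01001011 = 75
10101010 = 170
01010110 = 86
01000011 = 67
IP: 75.170.86.67


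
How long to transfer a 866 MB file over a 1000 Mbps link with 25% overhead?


Effective throughput = 1000 * (1 - 25/100) = 750 Mbps
File size in Mb = 866 * 8 = 6928 Mb
Time = 6928 / 750
Time = 9.2373 seconds


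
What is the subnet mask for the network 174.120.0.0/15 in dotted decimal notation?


/15 means 15 network bits, 17 host bits
Binary: 11111111111111100000000000000000
Mask: 255.254.0.0


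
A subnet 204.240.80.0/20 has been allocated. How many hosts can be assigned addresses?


Host bits = 32 - 20 = 12
Total addresses = 2^12 = 4096
Usable = total - 2 (network and broadcast)
Usable hosts: 4094


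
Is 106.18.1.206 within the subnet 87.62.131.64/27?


Subnet network: 87.62.131.64
Test IP AND mask: 106.18.1.192
No, 106.18.1.206 is not in 87.62.131.64/27


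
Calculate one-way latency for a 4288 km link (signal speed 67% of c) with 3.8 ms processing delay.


Speed = 0.67 * 3e5 km/s = 201000 km/s
Propagation delay = 4288 / 201000 = 0.0213 s = 21.3333 ms
Processing delay = 3.8 ms
Total one-way latency = 25.1333 ms


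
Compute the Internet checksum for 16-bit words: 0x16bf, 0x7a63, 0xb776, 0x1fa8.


Sum all words (with carry folding):
+ 0x16bf = 0x16bf
+ 0x7a63 = 0x9122
+ 0xb776 = 0x4899
+ 0x1fa8 = 0x6841
One's complement: ~0x6841
Checksum = 0x97be


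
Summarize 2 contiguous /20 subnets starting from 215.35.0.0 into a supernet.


Original prefix: /20
Number of subnets: 2 = 2^1
New prefix = 20 - 1 = 19
Supernet: 215.35.0.0/19


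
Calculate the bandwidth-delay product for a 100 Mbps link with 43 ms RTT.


BDP = bandwidth * RTT
= 100 Mbps * 43 ms
= 100 * 1e6 * 43 / 1000 bits
= 4300000 bits
= 537500 bytes
= 524.9023 KB
BDP = 4300000 bits (537500 bytes)


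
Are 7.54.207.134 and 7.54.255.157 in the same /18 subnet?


Mask: 255.255.192.0
7.54.207.134 AND mask = 7.54.192.0
7.54.255.157 AND mask = 7.54.192.0
Yes, same subnet (7.54.192.0)


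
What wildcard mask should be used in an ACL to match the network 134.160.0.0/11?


Subnet mask: 255.224.0.0
Wildcard = 255.255.255.255 - subnet mask
255 - 255 = 0
255 - 224 = 31
255 - 0 = 255
255 - 0 = 255
Wildcard: 0.31.255.255


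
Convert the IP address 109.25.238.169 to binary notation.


109 = 01101101
25 = 00011001
238 = 11101110
169 = 10101001
Binary: 01101101.00011001.11101110.10101001


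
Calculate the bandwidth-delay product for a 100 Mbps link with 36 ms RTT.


BDP = bandwidth * RTT
= 100 Mbps * 36 ms
= 100 * 1e6 * 36 / 1000 bits
= 3600000 bits
= 450000 bytes
= 439.4531 KB
BDP = 3600000 bits (450000 bytes)


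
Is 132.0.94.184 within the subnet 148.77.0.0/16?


Subnet network: 148.77.0.0
Test IP AND mask: 132.0.0.0
No, 132.0.94.184 is not in 148.77.0.0/16


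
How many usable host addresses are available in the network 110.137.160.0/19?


Host bits = 32 - 19 = 13
Total addresses = 2^13 = 8192
Usable = total - 2 (network and broadcast)
Usable hosts: 8190


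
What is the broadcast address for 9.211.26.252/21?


Network: 9.211.24.0/21
Host bits = 11
Set all host bits to 1:
Broadcast: 9.211.31.255


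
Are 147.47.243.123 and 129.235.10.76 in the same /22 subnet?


Mask: 255.255.252.0
147.47.243.123 AND mask = 147.47.240.0
129.235.10.76 AND mask = 129.235.8.0
No, different subnets (147.47.240.0 vs 129.235.8.0)


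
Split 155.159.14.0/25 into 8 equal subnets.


New prefix = 25 + 3 = 28
Each subnet has 16 addresses
  155.159.14.0/28
  155.159.14.16/28
  155.159.14.32/28
  155.159.14.48/28
  155.159.14.64/28
  155.159.14.80/28
  155.159.14.96/28
  155.159.14.112/28
Subnets: 155.159.14.0/28, 155.159.14.16/28, 155.159.14.32/28, 155.159.14.48/28, 155.159.14.64/28, 155.159.14.80/28, 155.159.14.96/28, 155.159.14.112/28


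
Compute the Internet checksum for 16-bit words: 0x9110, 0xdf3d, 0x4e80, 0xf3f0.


Sum all words (with carry folding):
+ 0x9110 = 0x9110
+ 0xdf3d = 0x704e
+ 0x4e80 = 0xbece
+ 0xf3f0 = 0xb2bf
One's complement: ~0xb2bf
Checksum = 0x4d40


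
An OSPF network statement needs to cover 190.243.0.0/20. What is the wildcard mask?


Subnet mask: 255.255.240.0
Wildcard = 255.255.255.255 - subnet mask
255 - 255 = 0
255 - 255 = 0
255 - 240 = 15
255 - 0 = 255
Wildcard: 0.0.15.255


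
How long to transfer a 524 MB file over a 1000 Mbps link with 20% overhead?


Effective throughput = 1000 * (1 - 20/100) = 800 Mbps
File size in Mb = 524 * 8 = 4192 Mb
Time = 4192 / 800
Time = 5.24 seconds


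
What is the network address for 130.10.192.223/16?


IP:   10000010.00001010.11000000.11011111
Mask: 11111111.11111111.00000000.00000000
AND operation:
Net:  10000010.00001010.00000000.00000000
Network: 130.10.0.0/16


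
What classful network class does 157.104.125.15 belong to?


First octet: 157
Binary: 10011101
10xxxxxx -> Class B (128-191)
Class B, default mask 255.255.0.0 (/16)


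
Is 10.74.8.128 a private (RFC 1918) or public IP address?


RFC 1918 private ranges:
  10.0.0.0/8 (10.0.0.0 - 10.255.255.255)
  172.16.0.0/12 (172.16.0.0 - 172.31.255.255)
  192.168.0.0/16 (192.168.0.0 - 192.168.255.255)
Private (in 10.0.0.0/8)


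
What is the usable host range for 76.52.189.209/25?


Network: 76.52.189.128
Broadcast: 76.52.189.255
First usable = network + 1
Last usable = broadcast - 1
Range: 76.52.189.129 to 76.52.189.254


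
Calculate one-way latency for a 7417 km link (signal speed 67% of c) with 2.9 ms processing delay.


Speed = 0.67 * 3e5 km/s = 201000 km/s
Propagation delay = 7417 / 201000 = 0.0369 s = 36.9005 ms
Processing delay = 2.9 ms
Total one-way latency = 39.8005 ms


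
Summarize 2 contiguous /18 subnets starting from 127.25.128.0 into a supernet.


Original prefix: /18
Number of subnets: 2 = 2^1
New prefix = 18 - 1 = 17
Supernet: 127.25.128.0/17


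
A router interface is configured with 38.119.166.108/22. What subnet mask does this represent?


/22 means 22 network bits, 10 host bits
Binary: 11111111111111111111110000000000
Mask: 255.255.252.0


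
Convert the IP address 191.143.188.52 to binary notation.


191 = 10111111
143 = 10001111
188 = 10111100
52 = 00110100
Binary: 10111111.10001111.10111100.00110100


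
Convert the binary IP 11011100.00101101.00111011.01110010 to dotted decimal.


11011100 = 220
00101101 = 45
00111011 = 59
01110010 = 114
IP: 220.45.59.114


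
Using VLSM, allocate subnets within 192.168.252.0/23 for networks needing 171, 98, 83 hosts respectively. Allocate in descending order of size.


171 hosts -> /24 (254 usable): 192.168.252.0/24
98 hosts -> /25 (126 usable): 192.168.253.0/25
83 hosts -> /25 (126 usable): 192.168.253.128/25
Allocation: 192.168.252.0/24 (171 hosts, 254 usable); 192.168.253.0/25 (98 hosts, 126 usable); 192.168.253.128/25 (83 hosts, 126 usable)


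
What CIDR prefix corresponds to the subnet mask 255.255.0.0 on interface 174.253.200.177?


Binary: 11111111.11111111.00000000.00000000
Count leading 1s
Prefix: /16


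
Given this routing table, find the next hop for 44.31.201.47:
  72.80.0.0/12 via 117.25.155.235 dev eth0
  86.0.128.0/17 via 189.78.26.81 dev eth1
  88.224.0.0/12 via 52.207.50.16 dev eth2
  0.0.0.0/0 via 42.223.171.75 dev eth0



Longest prefix match for 44.31.201.47:
  /12 72.80.0.0: no
  /17 86.0.128.0: no
  /12 88.224.0.0: no
  /0 0.0.0.0: MATCH
Selected: next-hop 42.223.171.75 via eth0 (matched /0)


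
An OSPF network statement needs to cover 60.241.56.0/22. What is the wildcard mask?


Subnet mask: 255.255.252.0
Wildcard = 255.255.255.255 - subnet mask
255 - 255 = 0
255 - 255 = 0
255 - 252 = 3
255 - 0 = 255
Wildcard: 0.0.3.255


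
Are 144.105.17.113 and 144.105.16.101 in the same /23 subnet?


Mask: 255.255.254.0
144.105.17.113 AND mask = 144.105.16.0
144.105.16.101 AND mask = 144.105.16.0
Yes, same subnet (144.105.16.0)


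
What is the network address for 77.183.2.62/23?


IP:   01001101.10110111.00000010.00111110
Mask: 11111111.11111111.11111110.00000000
AND operation:
Net:  01001101.10110111.00000010.00000000
Network: 77.183.2.0/23


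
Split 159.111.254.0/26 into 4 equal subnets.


New prefix = 26 + 2 = 28
Each subnet has 16 addresses
  159.111.254.0/28
  159.111.254.16/28
  159.111.254.32/28
  159.111.254.48/28
Subnets: 159.111.254.0/28, 159.111.254.16/28, 159.111.254.32/28, 159.111.254.48/28


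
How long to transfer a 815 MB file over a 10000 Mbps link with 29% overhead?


Effective throughput = 10000 * (1 - 29/100) = 7100 Mbps
File size in Mb = 815 * 8 = 6520 Mb
Time = 6520 / 7100
Time = 0.9183 seconds


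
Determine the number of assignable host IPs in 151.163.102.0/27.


Host bits = 32 - 27 = 5
Total addresses = 2^5 = 32
Usable = total - 2 (network and broadcast)
Usable hosts: 30


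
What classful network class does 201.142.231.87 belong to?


First octet: 201
Binary: 11001001
110xxxxx -> Class C (192-223)
Class C, default mask 255.255.255.0 (/24)


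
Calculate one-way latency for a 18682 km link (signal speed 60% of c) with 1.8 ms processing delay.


Speed = 0.6 * 3e5 km/s = 180000 km/s
Propagation delay = 18682 / 180000 = 0.1038 s = 103.7889 ms
Processing delay = 1.8 ms
Total one-way latency = 105.5889 ms


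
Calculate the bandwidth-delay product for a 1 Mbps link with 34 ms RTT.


BDP = bandwidth * RTT
= 1 Mbps * 34 ms
= 1 * 1e6 * 34 / 1000 bits
= 34000 bits
= 4250 bytes
= 4.1504 KB
BDP = 34000 bits (4250 bytes)


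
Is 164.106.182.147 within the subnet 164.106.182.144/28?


Subnet network: 164.106.182.144
Test IP AND mask: 164.106.182.144
Yes, 164.106.182.147 is in 164.106.182.144/28


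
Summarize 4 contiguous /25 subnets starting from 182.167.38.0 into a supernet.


Original prefix: /25
Number of subnets: 4 = 2^2
New prefix = 25 - 2 = 23
Supernet: 182.167.38.0/23


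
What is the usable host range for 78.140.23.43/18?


Network: 78.140.0.0
Broadcast: 78.140.63.255
First usable = network + 1
Last usable = broadcast - 1
Range: 78.140.0.1 to 78.140.63.254


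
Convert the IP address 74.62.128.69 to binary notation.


74 = 01001010
62 = 00111110
128 = 10000000
69 = 01000101
Binary: 01001010.00111110.10000000.01000101


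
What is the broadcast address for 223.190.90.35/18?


Network: 223.190.64.0/18
Host bits = 14
Set all host bits to 1:
Broadcast: 223.190.127.255


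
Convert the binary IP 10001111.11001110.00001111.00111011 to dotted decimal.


10001111 = 143
11001110 = 206
00001111 = 15
00111011 = 59
IP: 143.206.15.59


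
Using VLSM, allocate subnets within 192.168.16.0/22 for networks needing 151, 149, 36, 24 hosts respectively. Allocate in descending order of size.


151 hosts -> /24 (254 usable): 192.168.16.0/24
149 hosts -> /24 (254 usable): 192.168.17.0/24
36 hosts -> /26 (62 usable): 192.168.18.0/26
24 hosts -> /27 (30 usable): 192.168.18.64/27
Allocation: 192.168.16.0/24 (151 hosts, 254 usable); 192.168.17.0/24 (149 hosts, 254 usable); 192.168.18.0/26 (36 hosts, 62 usable); 192.168.18.64/27 (24 hosts, 30 usable)


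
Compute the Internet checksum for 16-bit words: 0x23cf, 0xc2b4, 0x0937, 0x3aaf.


Sum all words (with carry folding):
+ 0x23cf = 0x23cf
+ 0xc2b4 = 0xe683
+ 0x0937 = 0xefba
+ 0x3aaf = 0x2a6a
One's complement: ~0x2a6a
Checksum = 0xd595


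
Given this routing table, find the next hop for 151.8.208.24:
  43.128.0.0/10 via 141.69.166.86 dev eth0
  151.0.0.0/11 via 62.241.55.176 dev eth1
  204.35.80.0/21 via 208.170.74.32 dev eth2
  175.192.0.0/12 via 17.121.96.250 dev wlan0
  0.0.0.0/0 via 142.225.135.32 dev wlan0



Longest prefix match for 151.8.208.24:
  /10 43.128.0.0: no
  /11 151.0.0.0: MATCH
  /21 204.35.80.0: no
  /12 175.192.0.0: no
  /0 0.0.0.0: MATCH
Selected: next-hop 62.241.55.176 via eth1 (matched /11)


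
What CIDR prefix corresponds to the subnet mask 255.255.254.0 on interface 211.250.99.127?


Binary: 11111111.11111111.11111110.00000000
Count leading 1s
Prefix: /23


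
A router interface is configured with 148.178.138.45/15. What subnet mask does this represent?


/15 means 15 network bits, 17 host bits
Binary: 11111111111111100000000000000000
Mask: 255.254.0.0


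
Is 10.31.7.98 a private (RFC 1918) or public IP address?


RFC 1918 private ranges:
  10.0.0.0/8 (10.0.0.0 - 10.255.255.255)
  172.16.0.0/12 (172.16.0.0 - 172.31.255.255)
  192.168.0.0/16 (192.168.0.0 - 192.168.255.255)
Private (in 10.0.0.0/8)


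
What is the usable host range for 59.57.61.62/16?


Network: 59.57.0.0
Broadcast: 59.57.255.255
First usable = network + 1
Last usable = broadcast - 1
Range: 59.57.0.1 to 59.57.255.254


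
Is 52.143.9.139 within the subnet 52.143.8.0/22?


Subnet network: 52.143.8.0
Test IP AND mask: 52.143.8.0
Yes, 52.143.9.139 is in 52.143.8.0/22


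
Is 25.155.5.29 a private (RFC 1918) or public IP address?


RFC 1918 private ranges:
  10.0.0.0/8 (10.0.0.0 - 10.255.255.255)
  172.16.0.0/12 (172.16.0.0 - 172.31.255.255)
  192.168.0.0/16 (192.168.0.0 - 192.168.255.255)
Public (not in any RFC 1918 range)


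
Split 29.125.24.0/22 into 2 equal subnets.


New prefix = 22 + 1 = 23
Each subnet has 512 addresses
  29.125.24.0/23
  29.125.26.0/23
Subnets: 29.125.24.0/23, 29.125.26.0/23


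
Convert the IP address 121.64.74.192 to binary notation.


121 = 01111001
64 = 01000000
74 = 01001010
192 = 11000000
Binary: 01111001.01000000.01001010.11000000


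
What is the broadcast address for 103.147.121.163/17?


Network: 103.147.0.0/17
Host bits = 15
Set all host bits to 1:
Broadcast: 103.147.127.255


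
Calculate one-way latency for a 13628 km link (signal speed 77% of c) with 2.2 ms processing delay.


Speed = 0.77 * 3e5 km/s = 231000 km/s
Propagation delay = 13628 / 231000 = 0.059 s = 58.9957 ms
Processing delay = 2.2 ms
Total one-way latency = 61.1957 ms


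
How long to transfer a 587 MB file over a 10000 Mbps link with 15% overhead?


Effective throughput = 10000 * (1 - 15/100) = 8500 Mbps
File size in Mb = 587 * 8 = 4696 Mb
Time = 4696 / 8500
Time = 0.5525 seconds


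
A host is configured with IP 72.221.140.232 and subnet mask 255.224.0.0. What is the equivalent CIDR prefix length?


Binary: 11111111.11100000.00000000.00000000
Count leading 1s
Prefix: /11


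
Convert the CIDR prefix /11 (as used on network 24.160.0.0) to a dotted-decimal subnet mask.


/11 means 11 network bits, 21 host bits
Binary: 11111111111000000000000000000000
Mask: 255.224.0.0


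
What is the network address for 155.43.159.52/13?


IP:   10011011.00101011.10011111.00110100
Mask: 11111111.11111000.00000000.00000000
AND operation:
Net:  10011011.00101000.00000000.00000000
Network: 155.40.0.0/13


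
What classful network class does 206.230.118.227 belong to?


First octet: 206
Binary: 11001110
110xxxxx -> Class C (192-223)
Class C, default mask 255.255.255.0 (/24)


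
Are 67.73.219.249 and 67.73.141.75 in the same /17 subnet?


Mask: 255.255.128.0
67.73.219.249 AND mask = 67.73.128.0
67.73.141.75 AND mask = 67.73.128.0
Yes, same subnet (67.73.128.0)


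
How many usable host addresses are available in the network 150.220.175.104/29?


Host bits = 32 - 29 = 3
Total addresses = 2^3 = 8
Usable = total - 2 (network and broadcast)
Usable hosts: 6


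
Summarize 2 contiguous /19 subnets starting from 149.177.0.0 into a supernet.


Original prefix: /19
Number of subnets: 2 = 2^1
New prefix = 19 - 1 = 18
Supernet: 149.177.0.0/18


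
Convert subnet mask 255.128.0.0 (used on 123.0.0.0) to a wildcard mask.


Subnet mask: 255.128.0.0
Wildcard = 255.255.255.255 - subnet mask
255 - 255 = 0
255 - 128 = 127
255 - 0 = 255
255 - 0 = 255
Wildcard: 0.127.255.255


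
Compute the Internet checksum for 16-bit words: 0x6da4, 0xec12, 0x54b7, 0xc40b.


Sum all words (with carry folding):
+ 0x6da4 = 0x6da4
+ 0xec12 = 0x59b7
+ 0x54b7 = 0xae6e
+ 0xc40b = 0x727a
One's complement: ~0x727a
Checksum = 0x8d85


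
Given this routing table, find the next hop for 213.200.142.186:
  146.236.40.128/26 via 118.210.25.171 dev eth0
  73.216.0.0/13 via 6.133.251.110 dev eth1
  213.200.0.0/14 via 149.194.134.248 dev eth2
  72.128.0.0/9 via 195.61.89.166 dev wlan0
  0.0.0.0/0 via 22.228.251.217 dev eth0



Longest prefix match for 213.200.142.186:
  /26 146.236.40.128: no
  /13 73.216.0.0: no
  /14 213.200.0.0: MATCH
  /9 72.128.0.0: no
  /0 0.0.0.0: MATCH
Selected: next-hop 149.194.134.248 via eth2 (matched /14)


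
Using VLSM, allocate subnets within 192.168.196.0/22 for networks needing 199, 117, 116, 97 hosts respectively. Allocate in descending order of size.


199 hosts -> /24 (254 usable): 192.168.196.0/24
117 hosts -> /25 (126 usable): 192.168.197.0/25
116 hosts -> /25 (126 usable): 192.168.197.128/25
97 hosts -> /25 (126 usable): 192.168.198.0/25
Allocation: 192.168.196.0/24 (199 hosts, 254 usable); 192.168.197.0/25 (117 hosts, 126 usable); 192.168.197.128/25 (116 hosts, 126 usable); 192.168.198.0/25 (97 hosts, 126 usable)


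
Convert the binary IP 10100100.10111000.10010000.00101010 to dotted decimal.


10100100 = 164
10111000 = 184
10010000 = 144
00101010 = 42
IP: 164.184.144.42


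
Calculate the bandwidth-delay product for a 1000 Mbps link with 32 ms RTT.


BDP = bandwidth * RTT
= 1000 Mbps * 32 ms
= 1000 * 1e6 * 32 / 1000 bits
= 32000000 bits
= 4000000 bytes
= 3906.25 KB
BDP = 32000000 bits (4000000 bytes)


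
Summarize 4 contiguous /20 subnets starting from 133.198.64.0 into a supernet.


Original prefix: /20
Number of subnets: 4 = 2^2
New prefix = 20 - 2 = 18
Supernet: 133.198.64.0/18


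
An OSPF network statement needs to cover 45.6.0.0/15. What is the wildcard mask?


Subnet mask: 255.254.0.0
Wildcard = 255.255.255.255 - subnet mask
255 - 255 = 0
255 - 254 = 1
255 - 0 = 255
255 - 0 = 255
Wildcard: 0.1.255.255


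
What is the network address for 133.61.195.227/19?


IP:   10000101.00111101.11000011.11100011
Mask: 11111111.11111111.11100000.00000000
AND operation:
Net:  10000101.00111101.11000000.00000000
Network: 133.61.192.0/19


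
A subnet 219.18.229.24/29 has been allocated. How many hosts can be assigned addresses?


Host bits = 32 - 29 = 3
Total addresses = 2^3 = 8
Usable = total - 2 (network and broadcast)
Usable hosts: 6


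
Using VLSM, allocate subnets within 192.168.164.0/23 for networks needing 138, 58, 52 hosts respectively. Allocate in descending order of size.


138 hosts -> /24 (254 usable): 192.168.164.0/24
58 hosts -> /26 (62 usable): 192.168.165.0/26
52 hosts -> /26 (62 usable): 192.168.165.64/26
Allocation: 192.168.164.0/24 (138 hosts, 254 usable); 192.168.165.0/26 (58 hosts, 62 usable); 192.168.165.64/26 (52 hosts, 62 usable)


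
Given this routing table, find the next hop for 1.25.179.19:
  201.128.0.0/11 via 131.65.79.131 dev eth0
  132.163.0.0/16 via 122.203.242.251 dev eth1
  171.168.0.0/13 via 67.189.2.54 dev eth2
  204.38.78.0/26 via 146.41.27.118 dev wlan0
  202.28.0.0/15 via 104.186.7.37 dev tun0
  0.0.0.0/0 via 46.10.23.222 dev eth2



Longest prefix match for 1.25.179.19:
  /11 201.128.0.0: no
  /16 132.163.0.0: no
  /13 171.168.0.0: no
  /26 204.38.78.0: no
  /15 202.28.0.0: no
  /0 0.0.0.0: MATCH
Selected: next-hop 46.10.23.222 via eth2 (matched /0)


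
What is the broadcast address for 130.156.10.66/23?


Network: 130.156.10.0/23
Host bits = 9
Set all host bits to 1:
Broadcast: 130.156.11.255


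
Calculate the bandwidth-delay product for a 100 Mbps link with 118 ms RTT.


BDP = bandwidth * RTT
= 100 Mbps * 118 ms
= 100 * 1e6 * 118 / 1000 bits
= 11800000 bits
= 1475000 bytes
= 1440.4297 KB
BDP = 11800000 bits (1475000 bytes)


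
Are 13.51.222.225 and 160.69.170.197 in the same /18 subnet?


Mask: 255.255.192.0
13.51.222.225 AND mask = 13.51.192.0
160.69.170.197 AND mask = 160.69.128.0
No, different subnets (13.51.192.0 vs 160.69.128.0)


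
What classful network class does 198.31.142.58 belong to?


First octet: 198
Binary: 11000110
110xxxxx -> Class C (192-223)
Class C, default mask 255.255.255.0 (/24)


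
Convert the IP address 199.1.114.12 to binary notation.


199 = 11000111
1 = 00000001
114 = 01110010
12 = 00001100
Binary: 11000111.00000001.01110010.00001100


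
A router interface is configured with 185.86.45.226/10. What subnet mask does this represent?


/10 means 10 network bits, 22 host bits
Binary: 11111111110000000000000000000000
Mask: 255.192.0.0


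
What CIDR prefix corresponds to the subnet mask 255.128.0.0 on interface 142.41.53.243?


Binary: 11111111.10000000.00000000.00000000
Count leading 1s
Prefix: /9


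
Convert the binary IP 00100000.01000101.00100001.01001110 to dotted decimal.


00100000 = 32
01000101 = 69
00100001 = 33
01001110 = 78
IP: 32.69.33.78


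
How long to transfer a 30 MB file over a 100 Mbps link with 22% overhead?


Effective throughput = 100 * (1 - 22/100) = 78 Mbps
File size in Mb = 30 * 8 = 240 Mb
Time = 240 / 78
Time = 3.0769 seconds


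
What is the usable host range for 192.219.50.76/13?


Network: 192.216.0.0
Broadcast: 192.223.255.255
First usable = network + 1
Last usable = broadcast - 1
Range: 192.216.0.1 to 192.223.255.254


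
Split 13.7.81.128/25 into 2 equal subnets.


New prefix = 25 + 1 = 26
Each subnet has 64 addresses
  13.7.81.128/26
  13.7.81.192/26
Subnets: 13.7.81.128/26, 13.7.81.192/26


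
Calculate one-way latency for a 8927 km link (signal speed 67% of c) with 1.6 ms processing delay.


Speed = 0.67 * 3e5 km/s = 201000 km/s
Propagation delay = 8927 / 201000 = 0.0444 s = 44.4129 ms
Processing delay = 1.6 ms
Total one-way latency = 46.0129 ms


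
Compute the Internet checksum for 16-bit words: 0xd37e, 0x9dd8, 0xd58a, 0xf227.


Sum all words (with carry folding):
+ 0xd37e = 0xd37e
+ 0x9dd8 = 0x7157
+ 0xd58a = 0x46e2
+ 0xf227 = 0x390a
One's complement: ~0x390a
Checksum = 0xc6f5


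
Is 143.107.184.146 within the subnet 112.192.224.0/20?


Subnet network: 112.192.224.0
Test IP AND mask: 143.107.176.0
No, 143.107.184.146 is not in 112.192.224.0/20


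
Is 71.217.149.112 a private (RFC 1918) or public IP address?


RFC 1918 private ranges:
  10.0.0.0/8 (10.0.0.0 - 10.255.255.255)
  172.16.0.0/12 (172.16.0.0 - 172.31.255.255)
  192.168.0.0/16 (192.168.0.0 - 192.168.255.255)
Public (not in any RFC 1918 range)


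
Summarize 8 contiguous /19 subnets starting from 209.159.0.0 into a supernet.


Original prefix: /19
Number of subnets: 8 = 2^3
New prefix = 19 - 3 = 16
Supernet: 209.159.0.0/16


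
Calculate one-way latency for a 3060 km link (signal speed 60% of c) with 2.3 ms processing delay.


Speed = 0.6 * 3e5 km/s = 180000 km/s
Propagation delay = 3060 / 180000 = 0.017 s = 17 ms
Processing delay = 2.3 ms
Total one-way latency = 19.3 ms


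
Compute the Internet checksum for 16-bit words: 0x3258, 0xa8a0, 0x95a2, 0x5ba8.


Sum all words (with carry folding):
+ 0x3258 = 0x3258
+ 0xa8a0 = 0xdaf8
+ 0x95a2 = 0x709b
+ 0x5ba8 = 0xcc43
One's complement: ~0xcc43
Checksum = 0x33bc


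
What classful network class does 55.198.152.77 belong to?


First octet: 55
Binary: 00110111
0xxxxxxx -> Class A (1-126)
Class A, default mask 255.0.0.0 (/8)


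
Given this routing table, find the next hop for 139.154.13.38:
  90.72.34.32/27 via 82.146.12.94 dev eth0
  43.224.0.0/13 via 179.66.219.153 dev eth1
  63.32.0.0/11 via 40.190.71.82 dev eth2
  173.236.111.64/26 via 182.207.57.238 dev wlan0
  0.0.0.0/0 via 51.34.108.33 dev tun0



Longest prefix match for 139.154.13.38:
  /27 90.72.34.32: no
  /13 43.224.0.0: no
  /11 63.32.0.0: no
  /26 173.236.111.64: no
  /0 0.0.0.0: MATCH
Selected: next-hop 51.34.108.33 via tun0 (matched /0)


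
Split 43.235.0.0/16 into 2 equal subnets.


New prefix = 16 + 1 = 17
Each subnet has 32768 addresses
  43.235.0.0/17
  43.235.128.0/17
Subnets: 43.235.0.0/17, 43.235.128.0/17


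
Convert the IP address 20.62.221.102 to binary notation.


20 = 00010100
62 = 00111110
221 = 11011101
102 = 01100110
Binary: 00010100.00111110.11011101.01100110


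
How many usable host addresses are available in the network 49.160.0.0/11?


Host bits = 32 - 11 = 21
Total addresses = 2^21 = 2097152
Usable = total - 2 (network and broadcast)
Usable hosts: 2097150


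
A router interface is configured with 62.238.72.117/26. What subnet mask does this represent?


/26 means 26 network bits, 6 host bits
Binary: 11111111111111111111111111000000
Mask: 255.255.255.192


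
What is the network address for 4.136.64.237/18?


IP:   00000100.10001000.01000000.11101101
Mask: 11111111.11111111.11000000.00000000
AND operation:
Net:  00000100.10001000.01000000.00000000
Network: 4.136.64.0/18


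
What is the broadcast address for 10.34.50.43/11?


Network: 10.32.0.0/11
Host bits = 21
Set all host bits to 1:
Broadcast: 10.63.255.255


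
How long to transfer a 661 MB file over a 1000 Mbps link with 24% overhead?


Effective throughput = 1000 * (1 - 24/100) = 760 Mbps
File size in Mb = 661 * 8 = 5288 Mb
Time = 5288 / 760
Time = 6.9579 seconds


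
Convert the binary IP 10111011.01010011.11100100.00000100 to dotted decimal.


10111011 = 187
01010011 = 83
11100100 = 228
00000100 = 4
IP: 187.83.228.4


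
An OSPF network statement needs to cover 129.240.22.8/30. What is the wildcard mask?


Subnet mask: 255.255.255.252
Wildcard = 255.255.255.255 - subnet mask
255 - 255 = 0
255 - 255 = 0
255 - 255 = 0
255 - 252 = 3
Wildcard: 0.0.0.3


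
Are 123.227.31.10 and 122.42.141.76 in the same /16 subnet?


Mask: 255.255.0.0
123.227.31.10 AND mask = 123.227.0.0
122.42.141.76 AND mask = 122.42.0.0
No, different subnets (123.227.0.0 vs 122.42.0.0)


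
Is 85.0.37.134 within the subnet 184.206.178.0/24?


Subnet network: 184.206.178.0
Test IP AND mask: 85.0.37.0
No, 85.0.37.134 is not in 184.206.178.0/24


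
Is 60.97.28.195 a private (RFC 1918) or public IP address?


RFC 1918 private ranges:
  10.0.0.0/8 (10.0.0.0 - 10.255.255.255)
  172.16.0.0/12 (172.16.0.0 - 172.31.255.255)
  192.168.0.0/16 (192.168.0.0 - 192.168.255.255)
Public (not in any RFC 1918 range)


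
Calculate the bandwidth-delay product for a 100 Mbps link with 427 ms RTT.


BDP = bandwidth * RTT
= 100 Mbps * 427 ms
= 100 * 1e6 * 427 / 1000 bits
= 42700000 bits
= 5337500 bytes
= 5212.4023 KB
BDP = 42700000 bits (5337500 bytes)


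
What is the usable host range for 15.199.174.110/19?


Network: 15.199.160.0
Broadcast: 15.199.191.255
First usable = network + 1
Last usable = broadcast - 1
Range: 15.199.160.1 to 15.199.191.254


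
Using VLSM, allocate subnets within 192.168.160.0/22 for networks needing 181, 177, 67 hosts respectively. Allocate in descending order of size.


181 hosts -> /24 (254 usable): 192.168.160.0/24
177 hosts -> /24 (254 usable): 192.168.161.0/24
67 hosts -> /25 (126 usable): 192.168.162.0/25
Allocation: 192.168.160.0/24 (181 hosts, 254 usable); 192.168.161.0/24 (177 hosts, 254 usable); 192.168.162.0/25 (67 hosts, 126 usable)


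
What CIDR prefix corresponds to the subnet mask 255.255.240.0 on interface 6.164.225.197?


Binary: 11111111.11111111.11110000.00000000
Count leading 1s
Prefix: /20


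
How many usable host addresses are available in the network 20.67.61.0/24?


Host bits = 32 - 24 = 8
Total addresses = 2^8 = 256
Usable = total - 2 (network and broadcast)
Usable hosts: 254


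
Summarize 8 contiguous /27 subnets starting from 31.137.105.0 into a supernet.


Original prefix: /27
Number of subnets: 8 = 2^3
New prefix = 27 - 3 = 24
Supernet: 31.137.105.0/24


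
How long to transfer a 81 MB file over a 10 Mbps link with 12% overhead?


Effective throughput = 10 * (1 - 12/100) = 8.8 Mbps
File size in Mb = 81 * 8 = 648 Mb
Time = 648 / 8.8
Time = 73.6364 seconds


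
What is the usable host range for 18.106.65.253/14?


Network: 18.104.0.0
Broadcast: 18.107.255.255
First usable = network + 1
Last usable = broadcast - 1
Range: 18.104.0.1 to 18.107.255.254


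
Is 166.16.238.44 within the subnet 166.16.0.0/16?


Subnet network: 166.16.0.0
Test IP AND mask: 166.16.0.0
Yes, 166.16.238.44 is in 166.16.0.0/16


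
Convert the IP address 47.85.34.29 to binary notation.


47 = 00101111
85 = 01010101
34 = 00100010
29 = 00011101
Binary: 00101111.01010101.00100010.00011101


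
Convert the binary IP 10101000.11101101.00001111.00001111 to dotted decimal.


10101000 = 168
11101101 = 237
00001111 = 15
00001111 = 15
IP: 168.237.15.15


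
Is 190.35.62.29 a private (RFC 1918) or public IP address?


RFC 1918 private ranges:
  10.0.0.0/8 (10.0.0.0 - 10.255.255.255)
  172.16.0.0/12 (172.16.0.0 - 172.31.255.255)
  192.168.0.0/16 (192.168.0.0 - 192.168.255.255)
Public (not in any RFC 1918 range)


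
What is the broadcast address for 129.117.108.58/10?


Network: 129.64.0.0/10
Host bits = 22
Set all host bits to 1:
Broadcast: 129.127.255.255


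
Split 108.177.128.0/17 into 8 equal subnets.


New prefix = 17 + 3 = 20
Each subnet has 4096 addresses
  108.177.128.0/20
  108.177.144.0/20
  108.177.160.0/20
  108.177.176.0/20
  108.177.192.0/20
  108.177.208.0/20
  108.177.224.0/20
  108.177.240.0/20
Subnets: 108.177.128.0/20, 108.177.144.0/20, 108.177.160.0/20, 108.177.176.0/20, 108.177.192.0/20, 108.177.208.0/20, 108.177.224.0/20, 108.177.240.0/20


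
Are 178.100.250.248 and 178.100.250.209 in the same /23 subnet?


Mask: 255.255.254.0
178.100.250.248 AND mask = 178.100.250.0
178.100.250.209 AND mask = 178.100.250.0
Yes, same subnet (178.100.250.0)


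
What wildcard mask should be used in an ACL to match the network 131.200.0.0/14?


Subnet mask: 255.252.0.0
Wildcard = 255.255.255.255 - subnet mask
255 - 255 = 0
255 - 252 = 3
255 - 0 = 255
255 - 0 = 255
Wildcard: 0.3.255.255


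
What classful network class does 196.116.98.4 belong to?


First octet: 196
Binary: 11000100
110xxxxx -> Class C (192-223)
Class C, default mask 255.255.255.0 (/24)


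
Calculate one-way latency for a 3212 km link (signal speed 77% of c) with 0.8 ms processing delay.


Speed = 0.77 * 3e5 km/s = 231000 km/s
Propagation delay = 3212 / 231000 = 0.0139 s = 13.9048 ms
Processing delay = 0.8 ms
Total one-way latency = 14.7048 ms


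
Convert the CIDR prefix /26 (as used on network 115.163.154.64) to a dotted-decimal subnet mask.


/26 means 26 network bits, 6 host bits
Binary: 11111111111111111111111111000000
Mask: 255.255.255.192


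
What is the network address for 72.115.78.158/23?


IP:   01001000.01110011.01001110.10011110
Mask: 11111111.11111111.11111110.00000000
AND operation:
Net:  01001000.01110011.01001110.00000000
Network: 72.115.78.0/23


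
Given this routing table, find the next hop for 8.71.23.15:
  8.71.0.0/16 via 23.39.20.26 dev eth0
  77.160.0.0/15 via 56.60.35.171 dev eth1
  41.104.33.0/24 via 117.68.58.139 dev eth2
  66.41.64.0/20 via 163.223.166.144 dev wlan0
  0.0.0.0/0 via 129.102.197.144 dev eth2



Longest prefix match for 8.71.23.15:
  /16 8.71.0.0: MATCH
  /15 77.160.0.0: no
  /24 41.104.33.0: no
  /20 66.41.64.0: no
  /0 0.0.0.0: MATCH
Selected: next-hop 23.39.20.26 via eth0 (matched /16)


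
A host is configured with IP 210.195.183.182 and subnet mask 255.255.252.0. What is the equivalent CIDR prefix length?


Binary: 11111111.11111111.11111100.00000000
Count leading 1s
Prefix: /22


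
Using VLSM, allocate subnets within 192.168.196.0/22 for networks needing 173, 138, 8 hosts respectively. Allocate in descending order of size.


173 hosts -> /24 (254 usable): 192.168.196.0/24
138 hosts -> /24 (254 usable): 192.168.197.0/24
8 hosts -> /28 (14 usable): 192.168.198.0/28
Allocation: 192.168.196.0/24 (173 hosts, 254 usable); 192.168.197.0/24 (138 hosts, 254 usable); 192.168.198.0/28 (8 hosts, 14 usable)


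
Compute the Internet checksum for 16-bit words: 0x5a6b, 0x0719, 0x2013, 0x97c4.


Sum all words (with carry folding):
+ 0x5a6b = 0x5a6b
+ 0x0719 = 0x6184
+ 0x2013 = 0x8197
+ 0x97c4 = 0x195c
One's complement: ~0x195c
Checksum = 0xe6a3


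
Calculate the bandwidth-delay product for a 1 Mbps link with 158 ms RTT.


BDP = bandwidth * RTT
= 1 Mbps * 158 ms
= 1 * 1e6 * 158 / 1000 bits
= 158000 bits
= 19750 bytes
= 19.2871 KB
BDP = 158000 bits (19750 bytes)


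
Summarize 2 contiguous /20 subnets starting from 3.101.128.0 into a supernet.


Original prefix: /20
Number of subnets: 2 = 2^1
New prefix = 20 - 1 = 19
Supernet: 3.101.128.0/19
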